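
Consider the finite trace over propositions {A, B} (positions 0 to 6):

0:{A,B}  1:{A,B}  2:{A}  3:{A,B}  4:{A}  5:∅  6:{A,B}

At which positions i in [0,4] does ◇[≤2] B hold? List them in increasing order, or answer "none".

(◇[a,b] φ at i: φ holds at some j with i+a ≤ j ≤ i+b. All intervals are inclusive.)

0, 1, 2, 3, 4

Evaluate at each i in [0,4]:
  i=0: ✓ (witness j=0)
  i=1: ✓ (witness j=1)
  i=2: ✓ (witness j=3)
  i=3: ✓ (witness j=3)
  i=4: ✓ (witness j=6)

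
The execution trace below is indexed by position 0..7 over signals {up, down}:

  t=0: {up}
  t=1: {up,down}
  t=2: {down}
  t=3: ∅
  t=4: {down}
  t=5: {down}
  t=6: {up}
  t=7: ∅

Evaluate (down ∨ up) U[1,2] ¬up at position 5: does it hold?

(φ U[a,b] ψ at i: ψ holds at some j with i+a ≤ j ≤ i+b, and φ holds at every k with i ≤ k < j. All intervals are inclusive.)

Yes

Need some j in [6,7] with ¬up, and (down ∨ up) at every k in [5,j-1].
  j=6: ¬up false.
  j=7: ¬up holds; (down ∨ up) holds at every k in [5,6] → satisfied.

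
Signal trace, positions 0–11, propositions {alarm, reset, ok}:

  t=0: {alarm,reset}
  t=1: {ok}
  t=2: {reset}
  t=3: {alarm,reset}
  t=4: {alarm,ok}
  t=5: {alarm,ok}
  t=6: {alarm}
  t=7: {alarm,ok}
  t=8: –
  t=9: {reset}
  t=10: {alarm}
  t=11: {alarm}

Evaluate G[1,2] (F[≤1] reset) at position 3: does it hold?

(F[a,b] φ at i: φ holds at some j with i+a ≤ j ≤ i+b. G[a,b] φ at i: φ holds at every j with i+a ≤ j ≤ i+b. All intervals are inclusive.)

Check F[≤1] reset at every j in [4,5]:
  j=4: fails (none in [4,5])
  j=5: fails (none in [5,6])
Fails at j=4 → formula fails.

Does not hold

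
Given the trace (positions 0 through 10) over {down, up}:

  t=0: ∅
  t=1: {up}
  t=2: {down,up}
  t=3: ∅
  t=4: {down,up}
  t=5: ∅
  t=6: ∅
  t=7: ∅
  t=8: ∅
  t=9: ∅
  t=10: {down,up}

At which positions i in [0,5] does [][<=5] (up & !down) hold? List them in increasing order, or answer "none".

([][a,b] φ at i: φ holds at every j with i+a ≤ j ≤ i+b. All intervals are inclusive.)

Evaluate at each i in [0,5]:
  i=0: ✗ (fails at j=0)
  i=1: ✗ (fails at j=2)
  i=2: ✗ (fails at j=2)
  i=3: ✗ (fails at j=3)
  i=4: ✗ (fails at j=4)
  i=5: ✗ (fails at j=5)

none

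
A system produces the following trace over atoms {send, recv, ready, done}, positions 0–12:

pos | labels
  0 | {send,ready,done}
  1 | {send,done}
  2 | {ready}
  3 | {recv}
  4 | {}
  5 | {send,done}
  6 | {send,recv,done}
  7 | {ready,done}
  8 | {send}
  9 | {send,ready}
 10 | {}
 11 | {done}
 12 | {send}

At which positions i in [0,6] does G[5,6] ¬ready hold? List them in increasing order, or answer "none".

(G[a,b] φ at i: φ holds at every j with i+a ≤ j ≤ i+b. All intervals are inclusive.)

Evaluate at each i in [0,6]:
  i=0: ✓ (all of [5,6])
  i=1: ✗ (fails at j=7)
  i=2: ✗ (fails at j=7)
  i=3: ✗ (fails at j=9)
  i=4: ✗ (fails at j=9)
  i=5: ✓ (all of [10,11])
  i=6: ✓ (all of [11,12])

0, 5, 6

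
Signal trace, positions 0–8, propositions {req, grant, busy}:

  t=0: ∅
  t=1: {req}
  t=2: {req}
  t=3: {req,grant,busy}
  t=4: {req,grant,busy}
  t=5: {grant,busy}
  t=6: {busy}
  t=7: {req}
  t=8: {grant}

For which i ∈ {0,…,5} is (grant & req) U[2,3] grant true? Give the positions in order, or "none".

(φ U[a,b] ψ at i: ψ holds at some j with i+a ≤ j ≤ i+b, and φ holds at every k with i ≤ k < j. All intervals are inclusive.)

3

Evaluate at each i in [0,5]:
  i=0: ✗ (lhs fails at k=0 before rhs at j=3)
  i=1: ✗ (lhs fails at k=1 before rhs at j=3)
  i=2: ✗ (lhs fails at k=2 before rhs at j=4)
  i=3: ✓ (rhs at j=5; lhs holds on [3,4])
  i=4: ✗ (no rhs in [6,7])
  i=5: ✗ (lhs fails at k=5 before rhs at j=8)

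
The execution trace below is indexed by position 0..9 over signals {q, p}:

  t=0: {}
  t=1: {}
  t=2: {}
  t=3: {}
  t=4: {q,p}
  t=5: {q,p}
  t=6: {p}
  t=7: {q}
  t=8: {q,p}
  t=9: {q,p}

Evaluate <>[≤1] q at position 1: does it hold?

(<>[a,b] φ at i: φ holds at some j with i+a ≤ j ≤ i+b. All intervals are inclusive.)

False

Check q at each j in [1,2]:
  j=1: false
  j=2: false
No position in the window satisfies it → formula fails.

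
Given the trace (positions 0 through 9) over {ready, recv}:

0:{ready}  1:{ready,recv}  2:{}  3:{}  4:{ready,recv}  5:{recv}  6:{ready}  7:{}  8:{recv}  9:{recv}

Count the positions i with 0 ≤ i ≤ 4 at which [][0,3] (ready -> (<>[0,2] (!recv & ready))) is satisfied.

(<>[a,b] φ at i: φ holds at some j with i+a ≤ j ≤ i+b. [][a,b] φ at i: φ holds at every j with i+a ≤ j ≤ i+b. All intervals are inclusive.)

Evaluate at each i in [0,4]:
  i=0: ✗ (fails at j=1)
  i=1: ✗ (fails at j=1)
  i=2: ✓ (all of [2,5])
  i=3: ✓ (all of [3,6])
  i=4: ✓ (all of [4,7])
Positions where it holds: {2, 3, 4} → 3.

3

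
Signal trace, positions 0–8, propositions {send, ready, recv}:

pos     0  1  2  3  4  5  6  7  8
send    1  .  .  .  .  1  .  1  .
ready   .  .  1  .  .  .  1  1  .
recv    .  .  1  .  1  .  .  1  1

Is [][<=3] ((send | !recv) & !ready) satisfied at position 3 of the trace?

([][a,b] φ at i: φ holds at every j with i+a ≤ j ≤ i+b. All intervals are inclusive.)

False

Check ((send | !recv) & !ready) at every j in [3,6]:
  j=3: true
  j=4: false
  j=5: true
  j=6: false
Fails at j=4 → formula fails.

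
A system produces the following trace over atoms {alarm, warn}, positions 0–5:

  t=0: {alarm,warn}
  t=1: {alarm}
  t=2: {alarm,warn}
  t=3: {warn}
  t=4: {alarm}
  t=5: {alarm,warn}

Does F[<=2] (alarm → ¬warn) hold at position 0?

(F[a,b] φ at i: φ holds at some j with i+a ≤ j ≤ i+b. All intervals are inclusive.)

Yes

Check (alarm → ¬warn) at each j in [0,2]:
  j=0: false
  j=1: true
  j=2: false
Found at j=1 → formula holds.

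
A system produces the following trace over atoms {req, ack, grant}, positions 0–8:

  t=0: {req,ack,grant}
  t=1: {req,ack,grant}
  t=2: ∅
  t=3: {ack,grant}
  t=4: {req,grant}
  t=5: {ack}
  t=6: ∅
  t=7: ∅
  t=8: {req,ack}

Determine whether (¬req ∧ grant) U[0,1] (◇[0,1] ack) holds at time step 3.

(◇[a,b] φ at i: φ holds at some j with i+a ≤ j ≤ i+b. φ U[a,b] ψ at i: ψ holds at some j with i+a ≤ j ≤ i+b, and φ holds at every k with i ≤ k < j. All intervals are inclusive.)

Need some j in [3,4] with ◇[0,1] ack, and (¬req ∧ grant) at every k in [3,j-1].
  j=3: ◇[0,1] ack holds; no prefix to check → satisfied.

Holds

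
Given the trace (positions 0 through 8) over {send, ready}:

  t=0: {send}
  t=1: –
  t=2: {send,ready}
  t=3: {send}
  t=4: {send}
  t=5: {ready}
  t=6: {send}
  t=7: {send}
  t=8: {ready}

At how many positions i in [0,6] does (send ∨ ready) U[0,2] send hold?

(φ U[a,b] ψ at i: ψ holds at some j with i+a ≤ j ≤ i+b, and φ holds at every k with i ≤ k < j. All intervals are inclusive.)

6

Evaluate at each i in [0,6]:
  i=0: ✓ (rhs at j=0)
  i=1: ✗ (lhs fails at k=1 before rhs at j=2)
  i=2: ✓ (rhs at j=2)
  i=3: ✓ (rhs at j=3)
  i=4: ✓ (rhs at j=4)
  i=5: ✓ (rhs at j=6; lhs holds on [5,5])
  i=6: ✓ (rhs at j=6)
Positions where it holds: {0, 2, 3, 4, 5, 6} → 6.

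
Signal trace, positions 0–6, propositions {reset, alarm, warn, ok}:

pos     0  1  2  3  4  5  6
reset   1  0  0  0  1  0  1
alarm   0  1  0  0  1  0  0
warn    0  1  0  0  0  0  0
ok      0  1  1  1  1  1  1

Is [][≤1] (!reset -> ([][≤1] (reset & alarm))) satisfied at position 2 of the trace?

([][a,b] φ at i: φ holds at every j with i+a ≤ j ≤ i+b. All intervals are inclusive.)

Check (!reset -> ([][≤1] (reset & alarm))) at every j in [2,3]:
  j=2: antecedent true; consequent fails at 2 → ✗
  j=3: antecedent true; consequent fails at 3 → ✗
Fails at j=2 → formula fails.

No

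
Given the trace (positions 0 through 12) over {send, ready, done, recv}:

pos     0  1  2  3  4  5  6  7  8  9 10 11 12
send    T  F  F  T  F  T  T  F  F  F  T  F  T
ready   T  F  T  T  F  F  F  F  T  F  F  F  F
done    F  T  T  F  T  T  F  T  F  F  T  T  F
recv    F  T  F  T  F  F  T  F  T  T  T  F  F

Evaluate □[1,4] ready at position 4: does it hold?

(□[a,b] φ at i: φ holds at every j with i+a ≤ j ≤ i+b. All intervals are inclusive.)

Check ready at every j in [5,8]:
  j=5: false
  j=6: false
  j=7: false
  j=8: true
Fails at j=5 → formula fails.

False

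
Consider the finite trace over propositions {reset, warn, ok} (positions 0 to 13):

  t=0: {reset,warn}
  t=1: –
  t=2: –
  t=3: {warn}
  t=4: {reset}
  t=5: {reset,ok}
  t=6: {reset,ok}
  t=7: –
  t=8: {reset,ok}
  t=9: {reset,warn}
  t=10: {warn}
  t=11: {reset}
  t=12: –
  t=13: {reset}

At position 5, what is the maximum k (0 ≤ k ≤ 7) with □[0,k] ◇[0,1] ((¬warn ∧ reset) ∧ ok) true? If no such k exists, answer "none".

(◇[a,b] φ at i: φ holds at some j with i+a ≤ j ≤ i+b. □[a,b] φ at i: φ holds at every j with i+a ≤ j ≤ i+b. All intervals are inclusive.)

3

◇[0,1] ((¬warn ∧ reset) ∧ ok) must hold from j=5 onward; find where it first fails.
  j=5: holds
  j=6: holds
  j=7: holds
  j=8: holds
  j=9: fails
Holds on [5,8], so largest k = 3.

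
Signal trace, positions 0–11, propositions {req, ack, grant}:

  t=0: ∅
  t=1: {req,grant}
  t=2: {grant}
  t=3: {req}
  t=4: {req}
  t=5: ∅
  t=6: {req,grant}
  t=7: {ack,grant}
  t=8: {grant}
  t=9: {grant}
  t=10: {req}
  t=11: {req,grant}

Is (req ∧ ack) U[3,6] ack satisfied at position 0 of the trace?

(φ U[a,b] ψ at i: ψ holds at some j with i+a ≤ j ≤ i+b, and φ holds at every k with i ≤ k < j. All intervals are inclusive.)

Need some j in [3,6] with ack, and (req ∧ ack) at every k in [0,j-1].
  j=3: ack false.
  j=4: ack false.
  j=5: ack false.
  j=6: ack false.
No j in the window works → until fails.

No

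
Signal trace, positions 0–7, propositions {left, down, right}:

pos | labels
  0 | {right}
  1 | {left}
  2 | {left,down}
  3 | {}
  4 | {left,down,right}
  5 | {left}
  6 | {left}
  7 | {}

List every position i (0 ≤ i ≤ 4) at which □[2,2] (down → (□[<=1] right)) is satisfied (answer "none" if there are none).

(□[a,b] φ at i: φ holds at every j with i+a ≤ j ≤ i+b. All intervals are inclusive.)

1, 3, 4

Evaluate at each i in [0,4]:
  i=0: ✗ (fails at j=2)
  i=1: ✓ (all of [3,3])
  i=2: ✗ (fails at j=4)
  i=3: ✓ (all of [5,5])
  i=4: ✓ (all of [6,6])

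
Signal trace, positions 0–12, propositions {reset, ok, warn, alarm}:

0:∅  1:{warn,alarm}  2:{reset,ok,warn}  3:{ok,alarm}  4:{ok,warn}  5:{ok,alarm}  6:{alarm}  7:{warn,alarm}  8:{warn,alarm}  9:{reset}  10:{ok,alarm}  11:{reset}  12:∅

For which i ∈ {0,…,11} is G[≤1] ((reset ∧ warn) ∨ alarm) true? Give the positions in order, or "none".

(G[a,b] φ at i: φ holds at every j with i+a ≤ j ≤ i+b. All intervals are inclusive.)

Evaluate at each i in [0,11]:
  i=0: ✗ (fails at j=0)
  i=1: ✓ (all of [1,2])
  i=2: ✓ (all of [2,3])
  i=3: ✗ (fails at j=4)
  i=4: ✗ (fails at j=4)
  i=5: ✓ (all of [5,6])
  i=6: ✓ (all of [6,7])
  i=7: ✓ (all of [7,8])
  i=8: ✗ (fails at j=9)
  i=9: ✗ (fails at j=9)
  i=10: ✗ (fails at j=11)
  i=11: ✗ (fails at j=11)

1, 2, 5, 6, 7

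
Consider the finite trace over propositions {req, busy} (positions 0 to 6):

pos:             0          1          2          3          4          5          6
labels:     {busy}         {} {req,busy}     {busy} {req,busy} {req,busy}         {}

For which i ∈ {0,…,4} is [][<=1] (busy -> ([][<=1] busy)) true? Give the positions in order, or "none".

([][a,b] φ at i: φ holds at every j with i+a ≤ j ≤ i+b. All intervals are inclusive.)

Evaluate at each i in [0,4]:
  i=0: ✗ (fails at j=0)
  i=1: ✓ (all of [1,2])
  i=2: ✓ (all of [2,3])
  i=3: ✓ (all of [3,4])
  i=4: ✗ (fails at j=5)

1, 2, 3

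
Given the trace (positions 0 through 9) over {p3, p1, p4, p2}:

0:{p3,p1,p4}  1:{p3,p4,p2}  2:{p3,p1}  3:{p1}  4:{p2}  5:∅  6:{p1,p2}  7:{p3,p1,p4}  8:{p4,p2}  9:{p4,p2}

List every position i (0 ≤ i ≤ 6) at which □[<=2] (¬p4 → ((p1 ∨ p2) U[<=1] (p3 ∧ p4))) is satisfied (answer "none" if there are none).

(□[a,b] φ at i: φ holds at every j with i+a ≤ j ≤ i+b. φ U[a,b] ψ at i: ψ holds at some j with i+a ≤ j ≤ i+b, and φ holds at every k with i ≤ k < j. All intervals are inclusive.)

6

Evaluate at each i in [0,6]:
  i=0: ✗ (fails at j=2)
  i=1: ✗ (fails at j=2)
  i=2: ✗ (fails at j=2)
  i=3: ✗ (fails at j=3)
  i=4: ✗ (fails at j=4)
  i=5: ✗ (fails at j=5)
  i=6: ✓ (all of [6,8])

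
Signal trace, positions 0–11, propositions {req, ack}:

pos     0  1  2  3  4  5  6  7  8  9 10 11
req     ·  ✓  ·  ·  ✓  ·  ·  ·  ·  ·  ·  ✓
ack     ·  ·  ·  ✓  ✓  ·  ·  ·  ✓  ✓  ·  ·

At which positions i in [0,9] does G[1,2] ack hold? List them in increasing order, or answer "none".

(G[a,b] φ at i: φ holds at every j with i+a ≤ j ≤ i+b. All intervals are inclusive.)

2, 7

Evaluate at each i in [0,9]:
  i=0: ✗ (fails at j=1)
  i=1: ✗ (fails at j=2)
  i=2: ✓ (all of [3,4])
  i=3: ✗ (fails at j=5)
  i=4: ✗ (fails at j=5)
  i=5: ✗ (fails at j=6)
  i=6: ✗ (fails at j=7)
  i=7: ✓ (all of [8,9])
  i=8: ✗ (fails at j=10)
  i=9: ✗ (fails at j=10)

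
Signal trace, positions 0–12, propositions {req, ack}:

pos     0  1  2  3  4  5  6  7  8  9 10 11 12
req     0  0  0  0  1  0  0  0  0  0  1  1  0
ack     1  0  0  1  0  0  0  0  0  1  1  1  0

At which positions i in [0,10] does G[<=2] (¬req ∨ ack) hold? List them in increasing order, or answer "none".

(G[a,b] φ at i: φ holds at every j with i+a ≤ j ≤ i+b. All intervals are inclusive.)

0, 1, 5, 6, 7, 8, 9, 10

Evaluate at each i in [0,10]:
  i=0: ✓ (all of [0,2])
  i=1: ✓ (all of [1,3])
  i=2: ✗ (fails at j=4)
  i=3: ✗ (fails at j=4)
  i=4: ✗ (fails at j=4)
  i=5: ✓ (all of [5,7])
  i=6: ✓ (all of [6,8])
  i=7: ✓ (all of [7,9])
  i=8: ✓ (all of [8,10])
  i=9: ✓ (all of [9,11])
  i=10: ✓ (all of [10,12])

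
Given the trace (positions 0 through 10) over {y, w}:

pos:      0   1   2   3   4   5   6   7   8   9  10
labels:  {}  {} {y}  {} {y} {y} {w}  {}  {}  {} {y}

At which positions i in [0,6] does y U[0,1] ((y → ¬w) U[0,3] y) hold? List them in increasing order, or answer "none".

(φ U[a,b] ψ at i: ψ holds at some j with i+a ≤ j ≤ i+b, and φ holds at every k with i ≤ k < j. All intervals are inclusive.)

Evaluate at each i in [0,6]:
  i=0: ✓ (rhs at j=0)
  i=1: ✓ (rhs at j=1)
  i=2: ✓ (rhs at j=2)
  i=3: ✓ (rhs at j=3)
  i=4: ✓ (rhs at j=4)
  i=5: ✓ (rhs at j=5)
  i=6: ✗ (lhs fails at k=6 before rhs at j=7)

0, 1, 2, 3, 4, 5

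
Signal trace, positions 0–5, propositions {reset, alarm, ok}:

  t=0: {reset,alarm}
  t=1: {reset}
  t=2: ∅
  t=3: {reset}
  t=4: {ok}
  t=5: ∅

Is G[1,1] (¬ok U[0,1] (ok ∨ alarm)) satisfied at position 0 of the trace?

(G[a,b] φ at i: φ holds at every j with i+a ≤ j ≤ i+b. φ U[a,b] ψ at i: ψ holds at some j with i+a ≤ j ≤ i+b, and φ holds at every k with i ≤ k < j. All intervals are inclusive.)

No

Check (¬ok U[0,1] (ok ∨ alarm)) at every j in [1,1]:
  j=1: fails
Fails at j=1 → formula fails.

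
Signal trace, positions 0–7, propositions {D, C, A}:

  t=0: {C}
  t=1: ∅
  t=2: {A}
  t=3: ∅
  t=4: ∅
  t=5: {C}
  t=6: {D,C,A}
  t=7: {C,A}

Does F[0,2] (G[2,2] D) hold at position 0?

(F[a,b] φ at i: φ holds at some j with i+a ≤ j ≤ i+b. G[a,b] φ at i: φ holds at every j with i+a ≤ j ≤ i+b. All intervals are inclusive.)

Check G[2,2] D at each j in [0,2]:
  j=0: fails at 2
  j=1: fails at 3
  j=2: fails at 4
No position in the window satisfies it → formula fails.

False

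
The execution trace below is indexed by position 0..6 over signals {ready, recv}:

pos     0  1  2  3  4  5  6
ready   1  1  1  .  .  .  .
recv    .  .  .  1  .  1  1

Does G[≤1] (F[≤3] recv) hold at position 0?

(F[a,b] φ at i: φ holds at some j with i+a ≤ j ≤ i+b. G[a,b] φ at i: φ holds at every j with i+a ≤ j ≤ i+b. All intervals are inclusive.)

Check F[≤3] recv at every j in [0,1]:
  j=0: holds (witness at 3)
  j=1: holds (witness at 3)
All positions satisfy it → formula holds.

True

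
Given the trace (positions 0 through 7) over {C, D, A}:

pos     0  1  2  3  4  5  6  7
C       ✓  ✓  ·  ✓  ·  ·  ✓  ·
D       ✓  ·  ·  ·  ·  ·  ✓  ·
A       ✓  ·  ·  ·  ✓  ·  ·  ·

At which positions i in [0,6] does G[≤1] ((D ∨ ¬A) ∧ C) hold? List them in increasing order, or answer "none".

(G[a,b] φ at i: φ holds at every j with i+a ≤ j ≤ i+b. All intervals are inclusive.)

0

Evaluate at each i in [0,6]:
  i=0: ✓ (all of [0,1])
  i=1: ✗ (fails at j=2)
  i=2: ✗ (fails at j=2)
  i=3: ✗ (fails at j=4)
  i=4: ✗ (fails at j=4)
  i=5: ✗ (fails at j=5)
  i=6: ✗ (fails at j=7)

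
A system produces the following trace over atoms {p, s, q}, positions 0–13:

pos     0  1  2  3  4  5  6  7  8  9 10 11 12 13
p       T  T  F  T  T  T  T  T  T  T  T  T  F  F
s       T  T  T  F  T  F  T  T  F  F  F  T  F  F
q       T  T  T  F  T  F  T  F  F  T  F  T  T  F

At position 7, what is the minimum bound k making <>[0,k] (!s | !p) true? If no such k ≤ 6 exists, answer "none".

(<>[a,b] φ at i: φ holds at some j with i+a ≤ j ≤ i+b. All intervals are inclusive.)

1

Scan j = 7,8,… for (!s | !p):
  j=7: fails
  j=8: holds
First hit at j=8, so smallest k = 8-7 = 1.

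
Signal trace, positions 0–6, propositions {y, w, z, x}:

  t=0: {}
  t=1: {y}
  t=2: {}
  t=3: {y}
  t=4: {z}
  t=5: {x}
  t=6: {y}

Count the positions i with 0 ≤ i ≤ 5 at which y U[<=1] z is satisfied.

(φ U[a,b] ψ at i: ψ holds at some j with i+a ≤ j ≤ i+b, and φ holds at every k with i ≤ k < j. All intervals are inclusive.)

Evaluate at each i in [0,5]:
  i=0: ✗ (no rhs in [0,1])
  i=1: ✗ (no rhs in [1,2])
  i=2: ✗ (no rhs in [2,3])
  i=3: ✓ (rhs at j=4; lhs holds on [3,3])
  i=4: ✓ (rhs at j=4)
  i=5: ✗ (no rhs in [5,6])
Positions where it holds: {3, 4} → 2.

2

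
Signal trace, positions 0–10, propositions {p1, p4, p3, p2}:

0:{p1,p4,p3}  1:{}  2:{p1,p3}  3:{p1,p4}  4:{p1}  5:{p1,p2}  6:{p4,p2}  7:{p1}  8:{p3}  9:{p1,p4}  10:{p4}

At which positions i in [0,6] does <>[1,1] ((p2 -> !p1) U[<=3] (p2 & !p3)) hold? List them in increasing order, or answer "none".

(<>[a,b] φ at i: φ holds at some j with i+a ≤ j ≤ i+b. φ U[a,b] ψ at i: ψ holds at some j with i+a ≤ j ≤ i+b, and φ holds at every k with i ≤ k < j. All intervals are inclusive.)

Evaluate at each i in [0,6]:
  i=0: ✗ (none in [1,1])
  i=1: ✓ (witness j=2)
  i=2: ✓ (witness j=3)
  i=3: ✓ (witness j=4)
  i=4: ✓ (witness j=5)
  i=5: ✓ (witness j=6)
  i=6: ✗ (none in [7,7])

1, 2, 3, 4, 5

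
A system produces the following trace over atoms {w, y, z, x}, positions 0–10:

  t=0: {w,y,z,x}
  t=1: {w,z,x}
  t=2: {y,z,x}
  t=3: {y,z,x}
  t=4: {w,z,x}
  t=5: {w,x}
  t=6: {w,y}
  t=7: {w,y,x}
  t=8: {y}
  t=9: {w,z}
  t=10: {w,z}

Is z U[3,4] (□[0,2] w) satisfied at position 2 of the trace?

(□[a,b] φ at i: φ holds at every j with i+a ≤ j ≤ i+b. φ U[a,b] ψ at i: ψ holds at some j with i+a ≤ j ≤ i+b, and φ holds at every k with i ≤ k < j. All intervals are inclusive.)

True

Need some j in [5,6] with □[0,2] w, and z at every k in [2,j-1].
  j=5: □[0,2] w holds; z holds at every k in [2,4] → satisfied.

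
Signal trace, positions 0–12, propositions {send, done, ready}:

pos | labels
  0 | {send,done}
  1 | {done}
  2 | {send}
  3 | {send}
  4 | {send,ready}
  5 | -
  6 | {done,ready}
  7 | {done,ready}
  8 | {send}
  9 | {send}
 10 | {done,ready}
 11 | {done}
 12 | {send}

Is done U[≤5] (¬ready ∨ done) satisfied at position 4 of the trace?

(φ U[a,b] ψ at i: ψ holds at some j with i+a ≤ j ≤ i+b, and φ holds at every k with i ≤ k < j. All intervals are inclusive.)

False

Need some j in [4,9] with (¬ready ∨ done), and done at every k in [4,j-1].
  j=4: (¬ready ∨ done) false.
  j=5: (¬ready ∨ done) holds, but done fails at k=4 → not this j.
  j=6: (¬ready ∨ done) holds, but done fails at k=4 → not this j.
  j=7: (¬ready ∨ done) holds, but done fails at k=4 → not this j.
  j=8: (¬ready ∨ done) holds, but done fails at k=4 → not this j.
  j=9: (¬ready ∨ done) holds, but done fails at k=4 → not this j.
No j in the window works → until fails.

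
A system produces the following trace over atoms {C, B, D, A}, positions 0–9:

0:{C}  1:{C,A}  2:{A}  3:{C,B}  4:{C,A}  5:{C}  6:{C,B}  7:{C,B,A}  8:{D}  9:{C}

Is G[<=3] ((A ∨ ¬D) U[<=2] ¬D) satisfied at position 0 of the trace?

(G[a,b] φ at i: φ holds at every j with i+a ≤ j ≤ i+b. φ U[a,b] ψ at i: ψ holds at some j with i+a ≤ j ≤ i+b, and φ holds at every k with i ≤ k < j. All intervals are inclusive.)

Holds

Check ((A ∨ ¬D) U[<=2] ¬D) at every j in [0,3]:
  j=0: holds
  j=1: holds
  j=2: holds
  j=3: holds
All positions satisfy it → formula holds.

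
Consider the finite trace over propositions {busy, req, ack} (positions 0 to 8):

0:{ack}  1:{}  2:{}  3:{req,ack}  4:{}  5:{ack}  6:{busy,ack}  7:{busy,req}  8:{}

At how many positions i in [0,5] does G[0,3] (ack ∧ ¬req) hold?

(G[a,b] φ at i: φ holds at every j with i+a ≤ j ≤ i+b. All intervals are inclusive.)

Evaluate at each i in [0,5]:
  i=0: ✗ (fails at j=1)
  i=1: ✗ (fails at j=1)
  i=2: ✗ (fails at j=2)
  i=3: ✗ (fails at j=3)
  i=4: ✗ (fails at j=4)
  i=5: ✗ (fails at j=7)
Positions where it holds: {} → 0.

0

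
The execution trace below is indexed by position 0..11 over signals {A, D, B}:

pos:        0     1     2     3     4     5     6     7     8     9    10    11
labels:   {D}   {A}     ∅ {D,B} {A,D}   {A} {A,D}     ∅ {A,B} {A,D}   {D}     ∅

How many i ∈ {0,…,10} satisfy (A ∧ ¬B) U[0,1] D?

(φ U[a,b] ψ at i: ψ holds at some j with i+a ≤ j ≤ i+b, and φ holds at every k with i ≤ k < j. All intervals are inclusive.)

7

Evaluate at each i in [0,10]:
  i=0: ✓ (rhs at j=0)
  i=1: ✗ (no rhs in [1,2])
  i=2: ✗ (lhs fails at k=2 before rhs at j=3)
  i=3: ✓ (rhs at j=3)
  i=4: ✓ (rhs at j=4)
  i=5: ✓ (rhs at j=6; lhs holds on [5,5])
  i=6: ✓ (rhs at j=6)
  i=7: ✗ (no rhs in [7,8])
  i=8: ✗ (lhs fails at k=8 before rhs at j=9)
  i=9: ✓ (rhs at j=9)
  i=10: ✓ (rhs at j=10)
Positions where it holds: {0, 3, 4, 5, 6, 9, 10} → 7.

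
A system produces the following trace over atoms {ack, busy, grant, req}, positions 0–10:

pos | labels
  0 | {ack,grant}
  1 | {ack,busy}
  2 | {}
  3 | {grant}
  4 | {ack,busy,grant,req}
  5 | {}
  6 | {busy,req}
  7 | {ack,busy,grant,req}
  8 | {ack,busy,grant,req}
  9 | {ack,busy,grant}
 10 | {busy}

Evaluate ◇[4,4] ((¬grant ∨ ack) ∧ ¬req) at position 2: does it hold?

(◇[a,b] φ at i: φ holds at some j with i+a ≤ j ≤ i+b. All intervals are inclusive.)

Check ((¬grant ∨ ack) ∧ ¬req) at each j in [6,6]:
  j=6: false
No position in the window satisfies it → formula fails.

Does not hold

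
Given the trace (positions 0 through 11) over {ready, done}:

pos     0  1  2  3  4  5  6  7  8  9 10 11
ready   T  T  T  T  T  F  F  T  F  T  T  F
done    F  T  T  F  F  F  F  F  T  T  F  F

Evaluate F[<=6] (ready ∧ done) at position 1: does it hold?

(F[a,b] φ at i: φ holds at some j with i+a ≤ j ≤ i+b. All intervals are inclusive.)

Check (ready ∧ done) at each j in [1,7]:
  j=1: true
  j=2: true
  j=3: false
  j=4: false
  j=5: false
  j=6: false
  j=7: false
Found at j=1 → formula holds.

Holds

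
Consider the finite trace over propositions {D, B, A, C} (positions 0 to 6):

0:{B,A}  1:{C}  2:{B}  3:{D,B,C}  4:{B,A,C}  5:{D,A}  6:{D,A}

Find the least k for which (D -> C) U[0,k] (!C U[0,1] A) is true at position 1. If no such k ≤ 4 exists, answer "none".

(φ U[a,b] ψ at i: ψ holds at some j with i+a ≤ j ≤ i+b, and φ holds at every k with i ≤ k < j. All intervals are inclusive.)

3

Need earliest j ≥ 1 with (!C U[0,1] A), and (D -> C) at every k in [1,j-1].
  j=1: rhs fails.
  j=2: rhs fails.
  j=3: rhs fails.
  j=4: rhs holds; lhs holds on [1,3]. k = 3.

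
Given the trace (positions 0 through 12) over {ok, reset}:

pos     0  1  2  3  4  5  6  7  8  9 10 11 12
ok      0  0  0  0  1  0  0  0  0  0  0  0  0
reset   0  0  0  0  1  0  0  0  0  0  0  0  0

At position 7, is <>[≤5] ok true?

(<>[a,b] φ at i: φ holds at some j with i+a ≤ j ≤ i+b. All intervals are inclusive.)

False

Check ok at each j in [7,12]:
  j=7: false
  j=8: false
  j=9: false
  j=10: false
  j=11: false
  j=12: false
No position in the window satisfies it → formula fails.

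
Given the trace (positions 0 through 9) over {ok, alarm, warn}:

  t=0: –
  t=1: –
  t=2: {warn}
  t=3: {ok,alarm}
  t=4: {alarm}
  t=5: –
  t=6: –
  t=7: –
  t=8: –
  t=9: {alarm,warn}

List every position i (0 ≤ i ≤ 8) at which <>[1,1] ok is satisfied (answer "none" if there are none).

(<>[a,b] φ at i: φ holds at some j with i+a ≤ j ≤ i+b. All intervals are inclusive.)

Evaluate at each i in [0,8]:
  i=0: ✗ (none in [1,1])
  i=1: ✗ (none in [2,2])
  i=2: ✓ (witness j=3)
  i=3: ✗ (none in [4,4])
  i=4: ✗ (none in [5,5])
  i=5: ✗ (none in [6,6])
  i=6: ✗ (none in [7,7])
  i=7: ✗ (none in [8,8])
  i=8: ✗ (none in [9,9])

2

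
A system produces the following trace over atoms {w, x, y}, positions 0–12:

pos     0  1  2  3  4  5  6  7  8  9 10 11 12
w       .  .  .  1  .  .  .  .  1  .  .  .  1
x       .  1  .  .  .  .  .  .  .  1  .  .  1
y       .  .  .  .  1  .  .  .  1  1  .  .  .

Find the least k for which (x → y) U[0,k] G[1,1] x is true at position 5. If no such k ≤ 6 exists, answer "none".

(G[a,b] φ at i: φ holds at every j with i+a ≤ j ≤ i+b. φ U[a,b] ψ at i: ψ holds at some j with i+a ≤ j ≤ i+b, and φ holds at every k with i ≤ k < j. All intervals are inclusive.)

3

Need earliest j ≥ 5 with G[1,1] x, and (x → y) at every k in [5,j-1].
  j=5: rhs fails.
  j=6: rhs fails.
  j=7: rhs fails.
  j=8: rhs holds; lhs holds on [5,7]. k = 3.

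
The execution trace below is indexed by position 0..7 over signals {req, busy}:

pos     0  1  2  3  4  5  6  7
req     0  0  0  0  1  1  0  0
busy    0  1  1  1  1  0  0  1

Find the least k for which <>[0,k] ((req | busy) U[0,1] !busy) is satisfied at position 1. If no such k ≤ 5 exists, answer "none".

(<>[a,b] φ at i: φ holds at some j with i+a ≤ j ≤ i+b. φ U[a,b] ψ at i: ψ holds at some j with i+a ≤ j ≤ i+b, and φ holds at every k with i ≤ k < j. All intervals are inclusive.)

3

Scan j = 1,2,… for ((req | busy) U[0,1] !busy):
  j=1: fails
  j=2: fails
  j=3: fails
  j=4: holds
First hit at j=4, so smallest k = 4-1 = 3.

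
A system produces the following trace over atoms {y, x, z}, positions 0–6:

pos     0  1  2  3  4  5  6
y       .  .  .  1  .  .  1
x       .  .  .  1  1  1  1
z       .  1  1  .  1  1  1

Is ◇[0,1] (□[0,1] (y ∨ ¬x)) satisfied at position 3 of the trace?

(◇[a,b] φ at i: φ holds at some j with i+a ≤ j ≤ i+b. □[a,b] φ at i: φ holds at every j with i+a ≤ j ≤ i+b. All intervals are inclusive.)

False

Check □[0,1] (y ∨ ¬x) at each j in [3,4]:
  j=3: fails at 4
  j=4: fails at 4
No position in the window satisfies it → formula fails.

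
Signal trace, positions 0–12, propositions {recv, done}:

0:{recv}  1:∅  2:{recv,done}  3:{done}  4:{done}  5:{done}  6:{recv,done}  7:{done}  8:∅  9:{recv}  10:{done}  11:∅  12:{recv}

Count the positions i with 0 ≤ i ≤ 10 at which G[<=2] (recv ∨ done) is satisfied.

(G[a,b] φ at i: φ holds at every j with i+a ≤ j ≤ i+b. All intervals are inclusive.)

Evaluate at each i in [0,10]:
  i=0: ✗ (fails at j=1)
  i=1: ✗ (fails at j=1)
  i=2: ✓ (all of [2,4])
  i=3: ✓ (all of [3,5])
  i=4: ✓ (all of [4,6])
  i=5: ✓ (all of [5,7])
  i=6: ✗ (fails at j=8)
  i=7: ✗ (fails at j=8)
  i=8: ✗ (fails at j=8)
  i=9: ✗ (fails at j=11)
  i=10: ✗ (fails at j=11)
Positions where it holds: {2, 3, 4, 5} → 4.

4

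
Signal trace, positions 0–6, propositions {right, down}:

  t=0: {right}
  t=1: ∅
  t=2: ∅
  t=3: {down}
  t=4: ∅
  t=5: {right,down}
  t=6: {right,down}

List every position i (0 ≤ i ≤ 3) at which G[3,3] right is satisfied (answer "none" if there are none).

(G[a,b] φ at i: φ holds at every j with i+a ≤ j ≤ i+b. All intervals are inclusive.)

Evaluate at each i in [0,3]:
  i=0: ✗ (fails at j=3)
  i=1: ✗ (fails at j=4)
  i=2: ✓ (all of [5,5])
  i=3: ✓ (all of [6,6])

2, 3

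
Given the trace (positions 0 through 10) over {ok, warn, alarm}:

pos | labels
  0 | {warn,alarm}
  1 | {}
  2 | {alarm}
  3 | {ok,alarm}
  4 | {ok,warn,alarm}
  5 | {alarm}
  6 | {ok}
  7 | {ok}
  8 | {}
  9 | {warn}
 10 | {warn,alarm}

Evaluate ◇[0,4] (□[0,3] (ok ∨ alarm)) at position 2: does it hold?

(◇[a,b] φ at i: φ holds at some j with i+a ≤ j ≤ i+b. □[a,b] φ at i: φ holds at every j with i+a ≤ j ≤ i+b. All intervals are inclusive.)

Holds

Check □[0,3] (ok ∨ alarm) at each j in [2,6]:
  j=2: holds on [2,5]
  j=3: holds on [3,6]
  j=4: holds on [4,7]
  j=5: fails at 8
  j=6: fails at 8
Found at j=2 → formula holds.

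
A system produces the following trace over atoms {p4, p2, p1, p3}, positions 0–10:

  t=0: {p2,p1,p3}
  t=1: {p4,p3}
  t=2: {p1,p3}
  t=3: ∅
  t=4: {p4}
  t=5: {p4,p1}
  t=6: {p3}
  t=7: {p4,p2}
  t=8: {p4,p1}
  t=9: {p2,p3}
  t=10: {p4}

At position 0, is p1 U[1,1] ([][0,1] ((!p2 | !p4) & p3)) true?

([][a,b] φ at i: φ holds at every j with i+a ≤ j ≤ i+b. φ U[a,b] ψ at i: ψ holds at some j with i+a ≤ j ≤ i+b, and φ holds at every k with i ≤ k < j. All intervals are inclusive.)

Yes

Need some j in [1,1] with [][0,1] ((!p2 | !p4) & p3), and p1 at every k in [0,j-1].
  j=1: [][0,1] ((!p2 | !p4) & p3) holds; p1 holds at every k in [0,0] → satisfied.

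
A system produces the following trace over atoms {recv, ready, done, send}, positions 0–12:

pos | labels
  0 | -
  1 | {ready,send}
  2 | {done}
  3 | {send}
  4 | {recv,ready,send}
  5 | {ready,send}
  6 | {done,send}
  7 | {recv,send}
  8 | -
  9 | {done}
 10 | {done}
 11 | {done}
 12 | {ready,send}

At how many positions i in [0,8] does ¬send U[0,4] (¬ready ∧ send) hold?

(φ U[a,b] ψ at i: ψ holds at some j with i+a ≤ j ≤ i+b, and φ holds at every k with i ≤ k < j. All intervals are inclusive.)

Evaluate at each i in [0,8]:
  i=0: ✗ (lhs fails at k=1 before rhs at j=3)
  i=1: ✗ (lhs fails at k=1 before rhs at j=3)
  i=2: ✓ (rhs at j=3; lhs holds on [2,2])
  i=3: ✓ (rhs at j=3)
  i=4: ✗ (lhs fails at k=4 before rhs at j=6)
  i=5: ✗ (lhs fails at k=5 before rhs at j=6)
  i=6: ✓ (rhs at j=6)
  i=7: ✓ (rhs at j=7)
  i=8: ✗ (no rhs in [8,12])
Positions where it holds: {2, 3, 6, 7} → 4.

4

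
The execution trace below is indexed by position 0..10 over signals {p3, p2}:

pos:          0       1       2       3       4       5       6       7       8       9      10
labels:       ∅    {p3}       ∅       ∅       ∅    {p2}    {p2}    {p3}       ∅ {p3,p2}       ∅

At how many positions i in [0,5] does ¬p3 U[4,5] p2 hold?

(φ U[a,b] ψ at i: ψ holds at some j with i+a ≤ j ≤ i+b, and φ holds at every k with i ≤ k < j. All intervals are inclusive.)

1

Evaluate at each i in [0,5]:
  i=0: ✗ (lhs fails at k=1 before rhs at j=5)
  i=1: ✗ (lhs fails at k=1 before rhs at j=5)
  i=2: ✓ (rhs at j=6; lhs holds on [2,5])
  i=3: ✗ (no rhs in [7,8])
  i=4: ✗ (lhs fails at k=7 before rhs at j=9)
  i=5: ✗ (lhs fails at k=7 before rhs at j=9)
Positions where it holds: {2} → 1.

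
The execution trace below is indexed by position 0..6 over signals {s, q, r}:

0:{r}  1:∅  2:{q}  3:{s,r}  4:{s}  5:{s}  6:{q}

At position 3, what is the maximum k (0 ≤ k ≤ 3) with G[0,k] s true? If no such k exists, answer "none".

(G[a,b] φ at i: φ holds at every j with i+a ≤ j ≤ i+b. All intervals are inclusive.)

s must hold from j=3 onward; find where it first fails.
  j=3: holds
  j=4: holds
  j=5: holds
  j=6: fails
Holds on [3,5], so largest k = 2.

2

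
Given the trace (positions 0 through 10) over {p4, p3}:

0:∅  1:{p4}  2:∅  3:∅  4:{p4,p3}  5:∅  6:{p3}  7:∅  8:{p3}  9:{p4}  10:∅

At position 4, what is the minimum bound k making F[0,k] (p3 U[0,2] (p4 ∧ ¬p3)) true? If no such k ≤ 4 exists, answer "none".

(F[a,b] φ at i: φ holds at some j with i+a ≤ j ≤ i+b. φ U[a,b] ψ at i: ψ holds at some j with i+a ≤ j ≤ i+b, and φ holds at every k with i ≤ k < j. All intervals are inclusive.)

4

Scan j = 4,5,… for (p3 U[0,2] (p4 ∧ ¬p3)):
  j=4: fails
  j=5: fails
  j=6: fails
  j=7: fails
  j=8: holds
First hit at j=8, so smallest k = 8-4 = 4.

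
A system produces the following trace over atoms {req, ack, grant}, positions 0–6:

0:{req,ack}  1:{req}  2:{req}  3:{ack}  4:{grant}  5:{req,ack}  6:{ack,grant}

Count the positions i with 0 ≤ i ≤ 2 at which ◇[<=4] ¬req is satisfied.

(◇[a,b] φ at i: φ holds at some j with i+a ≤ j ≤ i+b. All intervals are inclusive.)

Evaluate at each i in [0,2]:
  i=0: ✓ (witness j=3)
  i=1: ✓ (witness j=3)
  i=2: ✓ (witness j=3)
Positions where it holds: {0, 1, 2} → 3.

3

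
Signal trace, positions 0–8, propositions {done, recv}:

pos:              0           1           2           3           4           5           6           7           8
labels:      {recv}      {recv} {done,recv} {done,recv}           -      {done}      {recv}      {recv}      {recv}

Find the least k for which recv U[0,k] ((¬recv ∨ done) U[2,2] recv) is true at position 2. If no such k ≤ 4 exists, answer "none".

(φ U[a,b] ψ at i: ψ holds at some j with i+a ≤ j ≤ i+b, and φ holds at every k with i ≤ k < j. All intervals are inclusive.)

2

Need earliest j ≥ 2 with ((¬recv ∨ done) U[2,2] recv), and recv at every k in [2,j-1].
  j=2: rhs fails.
  j=3: rhs fails.
  j=4: rhs holds; lhs holds on [2,3]. k = 2.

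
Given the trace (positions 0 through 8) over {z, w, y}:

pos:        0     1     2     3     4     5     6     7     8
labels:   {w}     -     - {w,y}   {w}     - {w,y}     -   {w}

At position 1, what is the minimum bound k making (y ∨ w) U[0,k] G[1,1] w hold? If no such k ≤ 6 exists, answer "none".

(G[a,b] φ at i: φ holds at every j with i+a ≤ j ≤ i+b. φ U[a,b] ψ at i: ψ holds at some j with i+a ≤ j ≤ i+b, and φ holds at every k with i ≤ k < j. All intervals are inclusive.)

Need earliest j ≥ 1 with G[1,1] w, and (y ∨ w) at every k in [1,j-1].
  j=1: rhs fails.
  j=2: rhs holds but lhs fails at k=1.
  j=3: rhs holds but lhs fails at k=1.
  j=4: rhs fails.
  j=5: rhs holds but lhs fails at k=1.
  j=6: rhs fails.
  j=7: rhs holds but lhs fails at k=1.
No witness within the range → none.

none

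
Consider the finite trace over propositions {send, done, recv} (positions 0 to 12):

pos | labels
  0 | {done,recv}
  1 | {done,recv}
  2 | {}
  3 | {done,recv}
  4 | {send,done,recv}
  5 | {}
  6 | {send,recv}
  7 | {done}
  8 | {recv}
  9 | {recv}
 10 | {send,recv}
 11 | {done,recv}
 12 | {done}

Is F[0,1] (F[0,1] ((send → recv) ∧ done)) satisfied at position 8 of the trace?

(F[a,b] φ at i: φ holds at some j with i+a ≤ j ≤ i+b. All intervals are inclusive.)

Check F[0,1] ((send → recv) ∧ done) at each j in [8,9]:
  j=8: fails (none in [8,9])
  j=9: fails (none in [9,10])
No position in the window satisfies it → formula fails.

No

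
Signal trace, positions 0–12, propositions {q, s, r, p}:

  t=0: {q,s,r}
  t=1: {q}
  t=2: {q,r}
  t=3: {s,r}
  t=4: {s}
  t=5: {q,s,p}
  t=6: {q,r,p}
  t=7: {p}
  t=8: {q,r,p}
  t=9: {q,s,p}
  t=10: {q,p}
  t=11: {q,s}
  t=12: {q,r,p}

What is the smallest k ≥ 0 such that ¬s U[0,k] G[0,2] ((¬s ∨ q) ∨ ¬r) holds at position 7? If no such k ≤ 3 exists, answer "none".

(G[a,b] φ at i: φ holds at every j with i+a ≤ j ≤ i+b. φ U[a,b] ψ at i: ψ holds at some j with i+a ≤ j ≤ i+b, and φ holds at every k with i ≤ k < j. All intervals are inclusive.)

0

Need earliest j ≥ 7 with G[0,2] ((¬s ∨ q) ∨ ¬r), and ¬s at every k in [7,j-1].
  j=7: rhs holds (empty prefix). k = 0.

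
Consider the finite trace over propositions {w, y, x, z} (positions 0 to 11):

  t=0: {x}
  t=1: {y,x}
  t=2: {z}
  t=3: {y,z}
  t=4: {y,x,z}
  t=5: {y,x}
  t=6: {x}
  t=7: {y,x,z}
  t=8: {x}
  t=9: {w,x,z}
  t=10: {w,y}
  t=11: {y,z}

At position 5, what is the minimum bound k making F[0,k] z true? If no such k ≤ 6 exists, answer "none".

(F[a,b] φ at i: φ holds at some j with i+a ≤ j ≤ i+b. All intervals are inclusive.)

2

Scan j = 5,6,… for z:
  j=5: fails
  j=6: fails
  j=7: holds
First hit at j=7, so smallest k = 7-5 = 2.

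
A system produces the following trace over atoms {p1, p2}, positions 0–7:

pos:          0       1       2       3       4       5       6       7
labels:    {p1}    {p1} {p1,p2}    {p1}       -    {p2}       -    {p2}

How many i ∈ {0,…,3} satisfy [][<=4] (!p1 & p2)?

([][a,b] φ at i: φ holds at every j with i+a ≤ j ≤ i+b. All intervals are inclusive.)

0

Evaluate at each i in [0,3]:
  i=0: ✗ (fails at j=0)
  i=1: ✗ (fails at j=1)
  i=2: ✗ (fails at j=2)
  i=3: ✗ (fails at j=3)
Positions where it holds: {} → 0.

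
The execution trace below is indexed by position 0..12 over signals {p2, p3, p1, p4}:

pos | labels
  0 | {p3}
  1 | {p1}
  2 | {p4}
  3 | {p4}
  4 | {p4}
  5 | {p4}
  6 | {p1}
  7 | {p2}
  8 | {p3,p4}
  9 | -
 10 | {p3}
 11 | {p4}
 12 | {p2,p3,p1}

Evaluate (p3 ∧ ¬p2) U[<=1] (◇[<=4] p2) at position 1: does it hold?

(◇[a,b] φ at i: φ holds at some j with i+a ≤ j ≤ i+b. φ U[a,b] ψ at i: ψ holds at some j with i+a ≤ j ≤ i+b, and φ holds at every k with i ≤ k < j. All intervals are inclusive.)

False

Need some j in [1,2] with ◇[<=4] p2, and (p3 ∧ ¬p2) at every k in [1,j-1].
  j=1: ◇[<=4] p2 — fails (none in [1,5]).
  j=2: ◇[<=4] p2 — fails (none in [2,6]).
No j in the window works → until fails.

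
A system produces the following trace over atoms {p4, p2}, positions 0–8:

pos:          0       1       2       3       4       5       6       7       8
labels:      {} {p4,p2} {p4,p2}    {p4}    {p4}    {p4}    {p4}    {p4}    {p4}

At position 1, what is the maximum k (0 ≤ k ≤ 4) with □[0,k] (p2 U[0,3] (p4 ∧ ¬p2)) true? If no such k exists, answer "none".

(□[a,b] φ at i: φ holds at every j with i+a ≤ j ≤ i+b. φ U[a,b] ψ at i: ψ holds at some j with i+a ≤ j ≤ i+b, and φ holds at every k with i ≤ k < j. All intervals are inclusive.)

4

(p2 U[0,3] (p4 ∧ ¬p2)) must hold from j=1 onward; find where it first fails.
  j=1: holds
  j=2: holds
  j=3: holds
  j=4: holds
  j=5: holds
Holds through j=5; largest k = 4.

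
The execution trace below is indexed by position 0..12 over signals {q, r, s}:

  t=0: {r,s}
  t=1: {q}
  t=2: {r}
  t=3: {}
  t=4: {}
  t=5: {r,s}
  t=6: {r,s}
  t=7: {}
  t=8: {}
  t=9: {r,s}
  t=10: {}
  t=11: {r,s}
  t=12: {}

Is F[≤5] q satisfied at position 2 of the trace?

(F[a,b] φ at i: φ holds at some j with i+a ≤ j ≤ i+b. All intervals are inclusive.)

Does not hold

Check q at each j in [2,7]:
  j=2: false
  j=3: false
  j=4: false
  j=5: false
  j=6: false
  j=7: false
No position in the window satisfies it → formula fails.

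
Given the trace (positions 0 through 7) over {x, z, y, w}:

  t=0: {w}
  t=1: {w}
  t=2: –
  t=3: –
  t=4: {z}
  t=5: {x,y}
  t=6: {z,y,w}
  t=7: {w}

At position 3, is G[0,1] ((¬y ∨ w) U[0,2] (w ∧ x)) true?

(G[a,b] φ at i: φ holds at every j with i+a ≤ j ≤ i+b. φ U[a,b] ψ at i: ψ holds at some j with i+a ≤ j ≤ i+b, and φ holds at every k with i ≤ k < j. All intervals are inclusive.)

Check ((¬y ∨ w) U[0,2] (w ∧ x)) at every j in [3,4]:
  j=3: fails
  j=4: fails
Fails at j=3 → formula fails.

Does not hold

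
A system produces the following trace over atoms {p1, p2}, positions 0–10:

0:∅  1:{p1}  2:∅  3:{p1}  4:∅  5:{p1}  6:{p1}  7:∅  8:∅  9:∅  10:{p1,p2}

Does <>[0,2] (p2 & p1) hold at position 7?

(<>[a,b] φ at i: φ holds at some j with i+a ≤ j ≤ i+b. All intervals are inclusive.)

Check (p2 & p1) at each j in [7,9]:
  j=7: false
  j=8: false
  j=9: false
No position in the window satisfies it → formula fails.

No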